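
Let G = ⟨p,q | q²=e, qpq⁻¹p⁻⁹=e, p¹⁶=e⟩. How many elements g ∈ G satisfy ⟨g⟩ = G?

⟨g⟩ = G would require ord(g) = |G| = 32, but the maximum element order in G is 16 < 32. So G is not cyclic and no single element generates it: the count is 0.

Answer: 0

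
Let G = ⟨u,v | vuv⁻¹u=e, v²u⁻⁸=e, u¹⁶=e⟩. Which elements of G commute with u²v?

⟨u²v⟩ ⊆ C_G(u²v) since powers of u²v commute with u²v; so |C_G(u²v)| ≥ |⟨u²v⟩| = 4.
By orbit–stabilizer, |C_G(u²v)| = |G| / |conj. class of u²v| = 32 / 8 = 4.
The 4 elements commuting with u²v are {e, u⁸, u²v, u²v⁻¹}.

Answer: {e, u⁸, u²v, u²v⁻¹}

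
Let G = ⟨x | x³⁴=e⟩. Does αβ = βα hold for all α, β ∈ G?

G has a single generator, so G is cyclic and hence abelian.

Answer: Yes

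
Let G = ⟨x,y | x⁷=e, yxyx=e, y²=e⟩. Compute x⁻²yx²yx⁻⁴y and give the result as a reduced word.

Multiply left to right, reducing at each step:
  (x⁵) · y = x⁵y
  (x⁵y) · x² = x³y
  (x³y) · y = x³
  (x³) · x⁻⁴ = x⁶
  (x⁶) · y = x⁶y

Answer: x⁶y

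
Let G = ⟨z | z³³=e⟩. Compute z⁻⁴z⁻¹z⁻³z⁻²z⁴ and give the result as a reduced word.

Multiply left to right, reducing at each step:
  (z²⁹) · z⁻¹ = z²⁸
  (z²⁸) · z⁻³ = z²⁵
  (z²⁵) · z⁻² = z²³
  (z²³) · z⁴ = z²⁷

Answer: z²⁷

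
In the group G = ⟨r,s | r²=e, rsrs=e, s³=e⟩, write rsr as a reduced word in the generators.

Multiply left to right, reducing at each step:
  r · s = rs
  (rs) · r = s²

Answer: s²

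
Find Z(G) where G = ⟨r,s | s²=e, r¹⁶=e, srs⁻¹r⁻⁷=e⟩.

An element z ∈ Z(G) iff z commutes with every generator.
For example r⁸ is central: (r⁸)·r = r⁹ = r·(r⁸); (r⁸)·s = r⁸s = s·(r⁸).
Whereas r ∉ Z(G) since r·s = rs ≠ r⁷s = s·r.
Checking each of the 32 elements this way gives Z(G) = {e, r⁸}, of order 2.

Answer: {e, r⁸}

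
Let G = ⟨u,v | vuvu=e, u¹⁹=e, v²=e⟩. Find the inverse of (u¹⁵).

The order of (u¹⁵) is 19 (smallest k with (u¹⁵)ᵏ = e), so (u¹⁵)⁻¹ = (u¹⁵)¹⁸ = u⁴.
Check: (u¹⁵) · (u⁴) → (u¹⁵) · u⁴ = e, giving e as required.

Answer: u⁴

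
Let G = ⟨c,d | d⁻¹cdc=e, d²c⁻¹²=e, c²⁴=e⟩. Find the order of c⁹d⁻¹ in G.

Compute successive powers until reaching e:
  (c⁹d⁻¹)¹ = c⁹d⁻¹, (c⁹d⁻¹)² = c¹², (c⁹d⁻¹)³ = c⁹d, (c⁹d⁻¹)⁴ = e.
The smallest positive k with (c⁹d⁻¹)ᵏ = e is 4.

Answer: 4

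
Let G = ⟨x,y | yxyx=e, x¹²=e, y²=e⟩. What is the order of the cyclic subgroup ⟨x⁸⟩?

|⟨x⁸⟩| equals the order of x⁸. Compute successive powers until reaching e:
  (x⁸)¹ = x⁸, (x⁸)² = x⁴, (x⁸)³ = e.
The smallest positive k with (x⁸)ᵏ = e is 3, so |⟨x⁸⟩| = 3.

Answer: 3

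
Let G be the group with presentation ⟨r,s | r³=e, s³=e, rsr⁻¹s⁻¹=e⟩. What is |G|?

Enumerate words in the generators, reducing via the relations: the distinct elements are
  {e, r, s, rs, r², s², rs², r²s, r²s²}.
No further products give new elements, so |G| = 9.

Answer: 9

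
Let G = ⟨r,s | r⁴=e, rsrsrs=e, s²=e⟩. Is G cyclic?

Every cyclic group is abelian. But r·s = rs while s·r = sr, so r·s ≠ s·r and G is not abelian. Hence G is not cyclic.

Answer: No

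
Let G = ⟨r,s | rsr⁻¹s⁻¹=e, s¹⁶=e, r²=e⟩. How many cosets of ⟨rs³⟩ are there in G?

First find ord(rs³) by computing successive powers:
  (rs³)¹ = rs³, (rs³)² = s⁶, (rs³)³ = rs⁹, (rs³)⁴ = s¹², (rs³)⁵ = rs¹⁵, (rs³)⁶ = s², (rs³)⁷ = rs⁵, (rs³)⁸ = s⁸, (rs³)⁹ = rs¹¹, (rs³)¹⁰ = s¹⁴, (rs³)¹¹ = rs, (rs³)¹² = s⁴, (rs³)¹³ = rs⁷, (rs³)¹⁴ = s¹⁰, (rs³)¹⁵ = rs¹³, (rs³)¹⁶ = e.
So |⟨rs³⟩| = ord(rs³) = 16. With |G| = 32, by Lagrange [G : ⟨rs³⟩] = 32/16 = 2.

Answer: 2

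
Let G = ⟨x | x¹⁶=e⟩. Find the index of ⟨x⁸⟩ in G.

First find ord(x⁸) by computing successive powers:
  (x⁸)¹ = x⁸, (x⁸)² = e.
So |⟨x⁸⟩| = ord(x⁸) = 2. With |G| = 16, by Lagrange [G : ⟨x⁸⟩] = 16/2 = 8.

Answer: 8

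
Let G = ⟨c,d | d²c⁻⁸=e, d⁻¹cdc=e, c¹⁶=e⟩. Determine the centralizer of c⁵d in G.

⟨c⁵d⟩ ⊆ C_G(c⁵d) since powers of c⁵d commute with c⁵d; so |C_G(c⁵d)| ≥ |⟨c⁵d⟩| = 4.
By orbit–stabilizer, |C_G(c⁵d)| = |G| / |conj. class of c⁵d| = 32 / 8 = 4.
The 4 elements commuting with c⁵d are {e, c⁸, c⁵d, c⁵d⁻¹}.

Answer: {e, c⁸, c⁵d, c⁵d⁻¹}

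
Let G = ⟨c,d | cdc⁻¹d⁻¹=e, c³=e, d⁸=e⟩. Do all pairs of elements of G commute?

Each pair of generators commutes: c·d = cd = d·c. Since the generators pairwise commute, every element of G commutes with every other, so G is abelian.

Answer: Yes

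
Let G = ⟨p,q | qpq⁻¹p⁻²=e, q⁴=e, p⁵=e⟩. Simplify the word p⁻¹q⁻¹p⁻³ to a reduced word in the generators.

Multiply left to right, reducing at each step:
  (p⁴) · q⁻¹ = p⁴q³
  (p⁴q³) · p⁻³ = q³

Answer: q³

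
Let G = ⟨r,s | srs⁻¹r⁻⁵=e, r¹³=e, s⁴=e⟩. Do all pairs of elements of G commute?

r·s = rs but s·r = r⁵s, so r·s ≠ s·r and G is not abelian.

Answer: No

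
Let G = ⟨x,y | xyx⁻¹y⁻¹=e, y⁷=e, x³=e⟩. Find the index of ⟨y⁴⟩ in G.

First find ord(y⁴) by computing successive powers:
  (y⁴)¹ = y⁴, (y⁴)² = y, (y⁴)³ = y⁵, (y⁴)⁴ = y², (y⁴)⁵ = y⁶, (y⁴)⁶ = y³, (y⁴)⁷ = e.
So |⟨y⁴⟩| = ord(y⁴) = 7. With |G| = 21, by Lagrange [G : ⟨y⁴⟩] = 21/7 = 3.

Answer: 3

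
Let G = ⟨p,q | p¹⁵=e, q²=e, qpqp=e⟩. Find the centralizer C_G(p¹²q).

⟨p¹²q⟩ ⊆ C_G(p¹²q) since powers of p¹²q commute with p¹²q; so |C_G(p¹²q)| ≥ |⟨p¹²q⟩| = 2.
By orbit–stabilizer, |C_G(p¹²q)| = |G| / |conj. class of p¹²q| = 30 / 15 = 2.
The 2 elements commuting with p¹²q are {e, p¹²q}.

Answer: {e, p¹²q}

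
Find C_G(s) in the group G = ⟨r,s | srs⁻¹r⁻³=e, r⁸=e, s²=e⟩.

⟨s⟩ ⊆ C_G(s) since powers of s commute with s; so |C_G(s)| ≥ |⟨s⟩| = 2.
By orbit–stabilizer, |C_G(s)| = |G| / |conj. class of s| = 16 / 4 = 4.
The 4 elements commuting with s are {e, r⁴, s, r⁴s}.

Answer: {e, r⁴, s, r⁴s}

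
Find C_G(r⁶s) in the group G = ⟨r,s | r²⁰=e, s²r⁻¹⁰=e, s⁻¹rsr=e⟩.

⟨r⁶s⟩ ⊆ C_G(r⁶s) since powers of r⁶s commute with r⁶s; so |C_G(r⁶s)| ≥ |⟨r⁶s⟩| = 4.
By orbit–stabilizer, |C_G(r⁶s)| = |G| / |conj. class of r⁶s| = 40 / 10 = 4.
The 4 elements commuting with r⁶s are {e, r¹⁰, r⁶s, r⁶s⁻¹}.

Answer: {e, r¹⁰, r⁶s, r⁶s⁻¹}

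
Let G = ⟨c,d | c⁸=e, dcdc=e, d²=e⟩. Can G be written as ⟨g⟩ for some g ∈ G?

Every cyclic group is abelian. But c·d = cd while d·c = c⁷d, so c·d ≠ d·c and G is not abelian. Hence G is not cyclic.

Answer: No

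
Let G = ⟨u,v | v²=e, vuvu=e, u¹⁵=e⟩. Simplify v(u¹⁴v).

Compute v · (u¹⁴v) by multiplying left to right and reducing via the relations at each step:
  v · u¹⁴ = uv
  (uv) · v = u

Answer: u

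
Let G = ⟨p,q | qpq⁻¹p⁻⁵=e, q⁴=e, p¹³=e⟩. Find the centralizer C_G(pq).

⟨pq⟩ ⊆ C_G(pq) since powers of pq commute with pq; so |C_G(pq)| ≥ |⟨pq⟩| = 4.
By orbit–stabilizer, |C_G(pq)| = |G| / |conj. class of pq| = 52 / 13 = 4.
The 4 elements commuting with pq are {e, pq, p⁵q³, p⁶q²}.

Answer: {e, pq, p⁵q³, p⁶q²}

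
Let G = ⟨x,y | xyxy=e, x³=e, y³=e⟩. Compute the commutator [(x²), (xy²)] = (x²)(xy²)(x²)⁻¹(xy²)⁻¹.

[(x²), (xy²)] = (x²)·(xy²)·(x²)⁻¹·(xy²)⁻¹.
  (x²) · (xy²) = y²
  (y²) · x = y²x
  (y²x) · (yx²) = x²y²

Answer: x²y²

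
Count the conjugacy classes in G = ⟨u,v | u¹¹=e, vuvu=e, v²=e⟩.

The conjugacy classes (representative and size) are:
  [e] (size 1), [u¹⁰] (size 2), [u²] (size 2), [u³] (size 2), [u⁷] (size 2), [u⁶] (size 2), [u²v] (size 11).
Class equation: 1 + 2 + 2 + 2 + 2 + 2 + 11 = 22 = |G|. So G has 7 conjugacy classes.

Answer: 7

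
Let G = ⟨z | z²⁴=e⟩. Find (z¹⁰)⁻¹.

The order of (z¹⁰) is 12 (smallest k with (z¹⁰)ᵏ = e), so (z¹⁰)⁻¹ = (z¹⁰)¹¹ = z¹⁴.
Check: (z¹⁰) · (z¹⁴) → (z¹⁰) · z¹⁴ = e, giving e as required.

Answer: z¹⁴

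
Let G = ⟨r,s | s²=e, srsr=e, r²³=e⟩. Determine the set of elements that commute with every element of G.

An element z ∈ Z(G) iff z commutes with every generator.
For example e is central: e·r = r = r·e; e·s = s = s·e.
Whereas r ∉ Z(G) since r·s = rs ≠ r²²s = s·r.
Checking each of the 46 elements this way gives Z(G) = {e}, of order 1.

Answer: {e}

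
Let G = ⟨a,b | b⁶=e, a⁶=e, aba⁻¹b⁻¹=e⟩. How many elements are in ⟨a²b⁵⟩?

|⟨a²b⁵⟩| equals the order of a²b⁵. Compute successive powers until reaching e:
  (a²b⁵)¹ = a²b⁵, (a²b⁵)² = a⁴b⁴, (a²b⁵)³ = b³, (a²b⁵)⁴ = a²b², (a²b⁵)⁵ = a⁴b, (a²b⁵)⁶ = e.
The smallest positive k with (a²b⁵)ᵏ = e is 6, so |⟨a²b⁵⟩| = 6.

Answer: 6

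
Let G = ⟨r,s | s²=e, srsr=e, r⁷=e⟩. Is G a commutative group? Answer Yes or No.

r·s = rs but s·r = r⁶s, so r·s ≠ s·r and G is not abelian.

Answer: No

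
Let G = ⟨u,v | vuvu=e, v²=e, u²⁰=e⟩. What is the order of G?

Enumerate words in the generators, reducing via the relations: the distinct elements are
  {e, u, v, uv, u², u³, u⁴, u⁵, u⁶, u⁷, u⁸, u⁹, u²v, u³v, u¹², u¹³, u¹¹, u¹⁰, u¹⁴, u¹⁵, u¹⁶, u¹⁷, u¹⁸, u¹⁹, u⁴v, u⁵v, u⁶v, u⁷v, u⁸v, u⁹v, u¹²v, u¹³v, u¹¹v, u¹⁰v, u¹⁴v, u¹⁵v, u¹⁶v, u¹⁷v, u¹⁸v, u¹⁹v}.
No further products give new elements, so |G| = 40.

Answer: 40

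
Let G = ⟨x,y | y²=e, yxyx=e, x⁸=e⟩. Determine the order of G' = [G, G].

G' = [G, G] is generated by all commutators. The generator-pair commutators are: [x, y] = x².
The subgroup they normally generate is {e, x², x⁴, x⁶}, of order 4.
Check: |G/G'| = 16/4 = 4 is the order of the abelianisation.

Answer: 4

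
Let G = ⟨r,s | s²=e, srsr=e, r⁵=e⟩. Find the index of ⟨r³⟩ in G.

First find ord(r³) by computing successive powers:
  (r³)¹ = r³, (r³)² = r, (r³)³ = r⁴, (r³)⁴ = r², (r³)⁵ = e.
So |⟨r³⟩| = ord(r³) = 5. With |G| = 10, by Lagrange [G : ⟨r³⟩] = 10/5 = 2.

Answer: 2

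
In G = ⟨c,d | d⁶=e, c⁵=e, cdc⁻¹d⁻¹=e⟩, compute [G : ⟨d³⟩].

First find ord(d³) by computing successive powers:
  (d³)¹ = d³, (d³)² = e.
So |⟨d³⟩| = ord(d³) = 2. With |G| = 30, by Lagrange [G : ⟨d³⟩] = 30/2 = 15.

Answer: 15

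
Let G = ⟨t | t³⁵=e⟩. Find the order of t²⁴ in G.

Compute successive powers until reaching e:
  (t²⁴)¹ = t²⁴, (t²⁴)² = t¹³, (t²⁴)³ = t², (t²⁴)⁴ = t²⁶, (t²⁴)⁵ = t¹⁵, (t²⁴)⁶ = t⁴, (t²⁴)⁷ = t²⁸, (t²⁴)⁸ = t¹⁷, (t²⁴)⁹ = t⁶, (t²⁴)¹⁰ = t³⁰, (t²⁴)¹¹ = t¹⁹, (t²⁴)¹² = t⁸, (t²⁴)¹³ = t³², (t²⁴)¹⁴ = t²¹, (t²⁴)¹⁵ = t¹⁰, (t²⁴)¹⁶ = t³⁴, (t²⁴)¹⁷ = t²³, (t²⁴)¹⁸ = t¹², (t²⁴)¹⁹ = t, (t²⁴)²⁰ = t²⁵, (t²⁴)²¹ = t¹⁴, (t²⁴)²² = t³, (t²⁴)²³ = t²⁷, (t²⁴)²⁴ = t¹⁶, (t²⁴)²⁵ = t⁵, (t²⁴)²⁶ = t²⁹, (t²⁴)²⁷ = t¹⁸, (t²⁴)²⁸ = t⁷, (t²⁴)²⁹ = t³¹, (t²⁴)³⁰ = t²⁰, (t²⁴)³¹ = t⁹, (t²⁴)³² = t³³, (t²⁴)³³ = t²², (t²⁴)³⁴ = t¹¹, (t²⁴)³⁵ = e.
The smallest positive k with (t²⁴)ᵏ = e is 35.

Answer: 35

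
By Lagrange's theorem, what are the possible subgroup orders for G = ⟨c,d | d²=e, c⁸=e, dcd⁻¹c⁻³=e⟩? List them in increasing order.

|G| = 16 = 2⁴. By Lagrange's theorem the order of any subgroup divides 16; the divisors of 16 are 1, 2, 4, 8, 16.

Answer: 1, 2, 4, 8, 16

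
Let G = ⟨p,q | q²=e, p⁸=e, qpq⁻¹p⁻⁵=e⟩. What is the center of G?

An element z ∈ Z(G) iff z commutes with every generator.
For example p² is central: (p²)·p = p³ = p·(p²); (p²)·q = p²q = q·(p²).
Whereas p ∉ Z(G) since p·q = pq ≠ p⁵q = q·p.
Checking each of the 16 elements this way gives Z(G) = {e, p², p⁴, p⁶}, of order 4.

Answer: {e, p², p⁴, p⁶}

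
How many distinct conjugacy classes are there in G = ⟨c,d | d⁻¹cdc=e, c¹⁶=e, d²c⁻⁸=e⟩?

The conjugacy classes (representative and size) are:
  [e] (size 1), [c] (size 2), [c¹⁴] (size 2), [c³] (size 2), [c¹²] (size 2), [c⁵] (size 2), [c¹⁰] (size 2), [c⁷] (size 2), [c⁸] (size 1), [c⁶d] (size 8), [c³d⁻¹] (size 8).
Class equation: 1 + 2 + 2 + 2 + 2 + 2 + 2 + 2 + 1 + 8 + 8 = 32 = |G|. So G has 11 conjugacy classes.

Answer: 11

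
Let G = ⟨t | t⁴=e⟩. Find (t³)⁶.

Compute successive powers of (t³), reducing at each step:
  (t³)²: (t³) · t³ = t²
  (t³)³: (t²) · t³ = t
  (t³)⁴: t · t³ = e
  (t³)⁵: e · t³ = t³
  (t³)⁶: (t³) · t³ = t²

Answer: t²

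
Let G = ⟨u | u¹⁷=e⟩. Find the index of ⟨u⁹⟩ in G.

First find ord(u⁹) by computing successive powers:
  (u⁹)¹ = u⁹, (u⁹)² = u, (u⁹)³ = u¹⁰, (u⁹)⁴ = u², (u⁹)⁵ = u¹¹, (u⁹)⁶ = u³, (u⁹)⁷ = u¹², (u⁹)⁸ = u⁴, (u⁹)⁹ = u¹³, (u⁹)¹⁰ = u⁵, (u⁹)¹¹ = u¹⁴, (u⁹)¹² = u⁶, (u⁹)¹³ = u¹⁵, (u⁹)¹⁴ = u⁷, (u⁹)¹⁵ = u¹⁶, (u⁹)¹⁶ = u⁸, (u⁹)¹⁷ = e.
So |⟨u⁹⟩| = ord(u⁹) = 17. With |G| = 17, by Lagrange [G : ⟨u⁹⟩] = 17/17 = 1.

Answer: 1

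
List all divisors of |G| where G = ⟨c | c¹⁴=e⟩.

|G| = 14 = 2 · 7. By Lagrange's theorem the order of any subgroup divides 14; the divisors of 14 are 1, 2, 7, 14.

Answer: 1, 2, 7, 14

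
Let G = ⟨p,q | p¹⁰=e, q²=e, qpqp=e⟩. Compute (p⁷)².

Compute successive powers of (p⁷), reducing at each step:
  (p⁷)²: (p⁷) · p⁷ = p⁴

Answer: p⁴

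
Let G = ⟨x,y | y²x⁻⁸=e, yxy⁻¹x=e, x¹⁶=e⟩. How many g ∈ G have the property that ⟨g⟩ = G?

⟨g⟩ = G would require ord(g) = |G| = 32, but the maximum element order in G is 16 < 32. So G is not cyclic and no single element generates it: the count is 0.

Answer: 0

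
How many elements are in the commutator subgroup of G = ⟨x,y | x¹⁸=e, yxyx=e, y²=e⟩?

G' = [G, G] is generated by all commutators. The generator-pair commutators are: [x, y] = x².
The subgroup they normally generate is {e, x², x⁴, x⁶, x⁸, x¹⁰, x¹², x¹⁴, x¹⁶}, of order 9.
Check: |G/G'| = 36/9 = 4 is the order of the abelianisation.

Answer: 9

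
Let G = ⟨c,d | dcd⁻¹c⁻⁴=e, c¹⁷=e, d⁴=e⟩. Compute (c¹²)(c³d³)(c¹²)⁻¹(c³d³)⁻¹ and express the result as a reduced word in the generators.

[(c¹²), (c³d³)] = (c¹²)·(c³d³)·(c¹²)⁻¹·(c³d³)⁻¹.
  (c¹²) · (c³d³) = c¹⁵d³
  (c¹⁵d³) · (c⁵) = c¹²d³
  (c¹²d³) · (c⁵d) = c⁹

Answer: c⁹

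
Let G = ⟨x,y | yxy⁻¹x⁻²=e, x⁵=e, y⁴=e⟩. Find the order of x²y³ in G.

Compute successive powers until reaching e:
  (x²y³)¹ = x²y³, (x²y³)² = x³y², (x²y³)³ = xy, (x²y³)⁴ = e.
The smallest positive k with (x²y³)ᵏ = e is 4.

Answer: 4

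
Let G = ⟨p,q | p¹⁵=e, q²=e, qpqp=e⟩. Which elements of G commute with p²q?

⟨p²q⟩ ⊆ C_G(p²q) since powers of p²q commute with p²q; so |C_G(p²q)| ≥ |⟨p²q⟩| = 2.
By orbit–stabilizer, |C_G(p²q)| = |G| / |conj. class of p²q| = 30 / 15 = 2.
The 2 elements commuting with p²q are {e, p²q}.

Answer: {e, p²q}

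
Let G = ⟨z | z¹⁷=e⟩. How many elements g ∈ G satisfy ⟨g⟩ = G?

G is cyclic of order 17. An element generates G iff its order is 17, and a cyclic group of order 17 has exactly φ(17) = 16 such elements.

Answer: 16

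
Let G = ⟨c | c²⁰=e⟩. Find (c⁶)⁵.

Compute successive powers of (c⁶), reducing at each step:
  (c⁶)²: (c⁶) · c⁶ = c¹²
  (c⁶)³: (c¹²) · c⁶ = c¹⁸
  (c⁶)⁴: (c¹⁸) · c⁶ = c⁴
  (c⁶)⁵: (c⁴) · c⁶ = c¹⁰

Answer: c¹⁰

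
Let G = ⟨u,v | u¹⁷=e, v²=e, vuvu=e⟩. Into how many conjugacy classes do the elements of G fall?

The conjugacy classes (representative and size) are:
  [e] (size 1), [u¹⁶] (size 2), [u²] (size 2), [u³] (size 2), [u¹³] (size 2), [u¹²] (size 2), [u⁶] (size 2), [u¹⁰] (size 2), [u⁹] (size 2), [u⁷v] (size 17).
Class equation: 1 + 2 + 2 + 2 + 2 + 2 + 2 + 2 + 2 + 17 = 34 = |G|. So G has 10 conjugacy classes.

Answer: 10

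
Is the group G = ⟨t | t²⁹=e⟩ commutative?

G has a single generator, so G is cyclic and hence abelian.

Answer: Yes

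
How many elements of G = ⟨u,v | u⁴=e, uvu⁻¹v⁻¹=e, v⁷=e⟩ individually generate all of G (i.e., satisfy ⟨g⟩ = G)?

G is cyclic of order 28. An element generates G iff its order is 28, and a cyclic group of order 28 has exactly φ(28) = 12 such elements.

Answer: 12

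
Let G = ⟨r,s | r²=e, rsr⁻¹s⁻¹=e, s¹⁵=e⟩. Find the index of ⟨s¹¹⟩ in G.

First find ord(s¹¹) by computing successive powers:
  (s¹¹)¹ = s¹¹, (s¹¹)² = s⁷, (s¹¹)³ = s³, (s¹¹)⁴ = s¹⁴, (s¹¹)⁵ = s¹⁰, (s¹¹)⁶ = s⁶, (s¹¹)⁷ = s², (s¹¹)⁸ = s¹³, (s¹¹)⁹ = s⁹, (s¹¹)¹⁰ = s⁵, (s¹¹)¹¹ = s, (s¹¹)¹² = s¹², (s¹¹)¹³ = s⁸, (s¹¹)¹⁴ = s⁴, (s¹¹)¹⁵ = e.
So |⟨s¹¹⟩| = ord(s¹¹) = 15. With |G| = 30, by Lagrange [G : ⟨s¹¹⟩] = 30/15 = 2.

Answer: 2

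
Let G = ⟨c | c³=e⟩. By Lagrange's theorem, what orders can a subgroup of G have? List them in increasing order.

|G| = 3 = 3. By Lagrange's theorem the order of any subgroup divides 3; the divisors of 3 are 1, 3.

Answer: 1, 3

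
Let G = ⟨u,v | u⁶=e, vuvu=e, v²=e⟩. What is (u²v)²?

Compute successive powers of (u²v), reducing at each step:
  (u²v)²: (u²v) · u² = v;   v · v = e

Answer: e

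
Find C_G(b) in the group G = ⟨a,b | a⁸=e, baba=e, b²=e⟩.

⟨b⟩ ⊆ C_G(b) since powers of b commute with b; so |C_G(b)| ≥ |⟨b⟩| = 2.
By orbit–stabilizer, |C_G(b)| = |G| / |conj. class of b| = 16 / 4 = 4.
The 4 elements commuting with b are {e, a⁴, b, a⁴b}.

Answer: {e, a⁴, b, a⁴b}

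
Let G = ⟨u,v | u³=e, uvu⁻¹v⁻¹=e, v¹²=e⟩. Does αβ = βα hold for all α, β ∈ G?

Each pair of generators commutes: u·v = uv = v·u. Since the generators pairwise commute, every element of G commutes with every other, so G is abelian.

Answer: Yes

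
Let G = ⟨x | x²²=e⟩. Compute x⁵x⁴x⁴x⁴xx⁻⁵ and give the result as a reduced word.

Multiply left to right, reducing at each step:
  (x⁵) · x⁴ = x⁹
  (x⁹) · x⁴ = x¹³
  (x¹³) · x⁴ = x¹⁷
  (x¹⁷) · x = x¹⁸
  (x¹⁸) · x⁻⁵ = x¹³

Answer: x¹³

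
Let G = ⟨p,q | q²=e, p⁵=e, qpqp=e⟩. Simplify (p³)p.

Compute (p³) · p by multiplying left to right and reducing via the relations at each step:
  (p³) · p = p⁴

Answer: p⁴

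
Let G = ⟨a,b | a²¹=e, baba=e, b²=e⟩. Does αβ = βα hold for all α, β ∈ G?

a·b = ab but b·a = a²⁰b, so a·b ≠ b·a and G is not abelian.

Answer: No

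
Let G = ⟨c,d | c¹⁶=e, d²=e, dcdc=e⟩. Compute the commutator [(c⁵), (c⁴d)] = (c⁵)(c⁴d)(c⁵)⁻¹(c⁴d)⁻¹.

[(c⁵), (c⁴d)] = (c⁵)·(c⁴d)·(c⁵)⁻¹·(c⁴d)⁻¹.
  (c⁵) · (c⁴d) = c⁹d
  (c⁹d) · (c¹¹) = c¹⁴d
  (c¹⁴d) · (c⁴d) = c¹⁰

Answer: c¹⁰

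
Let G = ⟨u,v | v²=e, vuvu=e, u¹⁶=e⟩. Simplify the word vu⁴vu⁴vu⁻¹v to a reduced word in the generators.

Multiply left to right, reducing at each step:
  v · u⁴ = u¹²v
  (u¹²v) · v = u¹²
  (u¹²) · u⁴ = e
  e · v = v
  v · u⁻¹ = uv
  (uv) · v = u

Answer: u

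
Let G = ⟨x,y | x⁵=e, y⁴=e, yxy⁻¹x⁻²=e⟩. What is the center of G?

An element z ∈ Z(G) iff z commutes with every generator.
For example e is central: e·x = x = x·e; e·y = y = y·e.
Whereas x ∉ Z(G) since x·y = xy ≠ x²y = y·x.
Checking each of the 20 elements this way gives Z(G) = {e}, of order 1.

Answer: {e}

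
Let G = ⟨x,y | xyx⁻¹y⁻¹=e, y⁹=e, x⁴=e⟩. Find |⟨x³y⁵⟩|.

|⟨x³y⁵⟩| equals the order of x³y⁵. Compute successive powers until reaching e:
  (x³y⁵)¹ = x³y⁵, (x³y⁵)² = x²y, (x³y⁵)³ = xy⁶, (x³y⁵)⁴ = y², (x³y⁵)⁵ = x³y⁷, (x³y⁵)⁶ = x²y³, (x³y⁵)⁷ = xy⁸, (x³y⁵)⁸ = y⁴, (x³y⁵)⁹ = x³, (x³y⁵)¹⁰ = x²y⁵, (x³y⁵)¹¹ = xy, (x³y⁵)¹² = y⁶, (x³y⁵)¹³ = x³y², (x³y⁵)¹⁴ = x²y⁷, (x³y⁵)¹⁵ = xy³, (x³y⁵)¹⁶ = y⁸, (x³y⁵)¹⁷ = x³y⁴, (x³y⁵)¹⁸ = x², (x³y⁵)¹⁹ = xy⁵, (x³y⁵)²⁰ = y, (x³y⁵)²¹ = x³y⁶, (x³y⁵)²² = x²y², (x³y⁵)²³ = xy⁷, (x³y⁵)²⁴ = y³, (x³y⁵)²⁵ = x³y⁸, (x³y⁵)²⁶ = x²y⁴, (x³y⁵)²⁷ = x, (x³y⁵)²⁸ = y⁵, (x³y⁵)²⁹ = x³y, (x³y⁵)³⁰ = x²y⁶, (x³y⁵)³¹ = xy², (x³y⁵)³² = y⁷, (x³y⁵)³³ = x³y³, (x³y⁵)³⁴ = x²y⁸, (x³y⁵)³⁵ = xy⁴, (x³y⁵)³⁶ = e.
The smallest positive k with (x³y⁵)ᵏ = e is 36, so |⟨x³y⁵⟩| = 36.

Answer: 36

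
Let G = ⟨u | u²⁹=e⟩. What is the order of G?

G is generated by a single element, so G is cyclic. The relator gives u²⁹ = e and no smaller power is forced to be e, so the 29 powers {e, u, u², u³, u⁴, u⁵, u⁶, u⁷, u⁸, u⁹, u²², u²³, u²¹, u²⁰, u²⁴, u²⁵, u²⁶, u²⁷, u²⁸, u¹², u¹³, u¹¹, u¹⁰, u¹⁴, u¹⁵, u¹⁶, u¹⁷, u¹⁸, u¹⁹} are distinct. Hence |G| = 29.

Answer: 29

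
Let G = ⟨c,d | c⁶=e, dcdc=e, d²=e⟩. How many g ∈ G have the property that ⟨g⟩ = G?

⟨g⟩ = G would require ord(g) = |G| = 12, but the maximum element order in G is 6 < 12. So G is not cyclic and no single element generates it: the count is 0.

Answer: 0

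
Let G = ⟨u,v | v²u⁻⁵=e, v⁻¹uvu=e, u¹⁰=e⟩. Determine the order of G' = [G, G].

G' = [G, G] is generated by all commutators. The generator-pair commutators are: [u, v] = u².
The subgroup they normally generate is {e, u², u⁴, u⁶, u⁸}, of order 5.
Check: |G/G'| = 20/5 = 4 is the order of the abelianisation.

Answer: 5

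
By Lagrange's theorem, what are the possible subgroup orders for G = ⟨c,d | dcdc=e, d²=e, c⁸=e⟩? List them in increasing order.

|G| = 16 = 2⁴. By Lagrange's theorem the order of any subgroup divides 16; the divisors of 16 are 1, 2, 4, 8, 16.

Answer: 1, 2, 4, 8, 16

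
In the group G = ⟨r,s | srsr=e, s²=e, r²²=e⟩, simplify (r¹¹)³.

Compute successive powers of (r¹¹), reducing at each step:
  (r¹¹)²: (r¹¹) · r¹¹ = e
  (r¹¹)³: e · r¹¹ = r¹¹

Answer: r¹¹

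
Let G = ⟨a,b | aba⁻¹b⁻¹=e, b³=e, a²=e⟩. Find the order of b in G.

Compute successive powers until reaching e:
  b¹ = b, b² = b², b³ = e.
The smallest positive k with bᵏ = e is 3.

Answer: 3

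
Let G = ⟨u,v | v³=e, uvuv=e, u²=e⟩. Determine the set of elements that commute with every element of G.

An element z ∈ Z(G) iff z commutes with every generator.
For example e is central: e·u = u = u·e; e·v = v = v·e.
Whereas u ∉ Z(G) since u·v = uv ≠ uv² = v·u.
Checking each of the 6 elements this way gives Z(G) = {e}, of order 1.

Answer: {e}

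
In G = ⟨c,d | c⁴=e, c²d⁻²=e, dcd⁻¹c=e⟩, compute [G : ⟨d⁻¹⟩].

First find ord(d⁻¹) by computing successive powers:
  (d⁻¹)¹ = d⁻¹, (d⁻¹)² = c², (d⁻¹)³ = d, (d⁻¹)⁴ = e.
So |⟨d⁻¹⟩| = ord(d⁻¹) = 4. With |G| = 8, by Lagrange [G : ⟨d⁻¹⟩] = 8/4 = 2.

Answer: 2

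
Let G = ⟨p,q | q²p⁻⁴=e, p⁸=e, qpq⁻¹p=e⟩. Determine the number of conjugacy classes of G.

The conjugacy classes (representative and size) are:
  [e] (size 1), [p⁷] (size 2), [p²] (size 2), [p⁵] (size 2), [p⁴] (size 1), [p²q⁻¹] (size 4), [p³q] (size 4).
Class equation: 1 + 2 + 2 + 2 + 1 + 4 + 4 = 16 = |G|. So G has 7 conjugacy classes.

Answer: 7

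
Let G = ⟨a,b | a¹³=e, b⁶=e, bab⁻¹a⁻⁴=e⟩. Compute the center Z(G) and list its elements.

An element z ∈ Z(G) iff z commutes with every generator.
For example e is central: e·a = a = a·e; e·b = b = b·e.
Whereas a ∉ Z(G) since a·b = ab ≠ a⁴b = b·a.
Checking each of the 78 elements this way gives Z(G) = {e}, of order 1.

Answer: {e}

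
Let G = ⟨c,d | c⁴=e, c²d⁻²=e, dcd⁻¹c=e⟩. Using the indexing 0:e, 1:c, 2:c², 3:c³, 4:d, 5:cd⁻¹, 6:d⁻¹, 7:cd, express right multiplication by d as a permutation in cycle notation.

(0 4 2 6)(1 7 3 5)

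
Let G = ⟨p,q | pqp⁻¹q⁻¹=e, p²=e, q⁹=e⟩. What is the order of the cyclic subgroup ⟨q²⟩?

|⟨q²⟩| equals the order of q². Compute successive powers until reaching e:
  (q²)¹ = q², (q²)² = q⁴, (q²)³ = q⁶, (q²)⁴ = q⁸, (q²)⁵ = q, (q²)⁶ = q³, (q²)⁷ = q⁵, (q²)⁸ = q⁷, (q²)⁹ = e.
The smallest positive k with (q²)ᵏ = e is 9, so |⟨q²⟩| = 9.

Answer: 9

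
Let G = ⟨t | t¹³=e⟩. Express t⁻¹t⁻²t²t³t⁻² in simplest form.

Multiply left to right, reducing at each step:
  (t¹²) · t⁻² = t¹⁰
  (t¹⁰) · t² = t¹²
  (t¹²) · t³ = t²
  (t²) · t⁻² = e

Answer: e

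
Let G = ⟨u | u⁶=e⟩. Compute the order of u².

Compute successive powers until reaching e:
  (u²)¹ = u², (u²)² = u⁴, (u²)³ = e.
The smallest positive k with (u²)ᵏ = e is 3.

Answer: 3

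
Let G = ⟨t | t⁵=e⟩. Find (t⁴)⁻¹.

The order of (t⁴) is 5 (smallest k with (t⁴)ᵏ = e), so (t⁴)⁻¹ = (t⁴)⁴ = t.
Check: (t⁴) · t → (t⁴) · t = e, giving e as required.

Answer: t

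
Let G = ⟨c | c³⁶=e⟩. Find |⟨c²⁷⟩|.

|⟨c²⁷⟩| equals the order of c²⁷. Compute successive powers until reaching e:
  (c²⁷)¹ = c²⁷, (c²⁷)² = c¹⁸, (c²⁷)³ = c⁹, (c²⁷)⁴ = e.
The smallest positive k with (c²⁷)ᵏ = e is 4, so |⟨c²⁷⟩| = 4.

Answer: 4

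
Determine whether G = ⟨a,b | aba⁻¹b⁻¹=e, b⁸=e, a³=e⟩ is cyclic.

|G| = 24. The element ab has order 24 (its powers give 24 distinct elements), so ⟨ab⟩ = G and G is cyclic.

Answer: Yes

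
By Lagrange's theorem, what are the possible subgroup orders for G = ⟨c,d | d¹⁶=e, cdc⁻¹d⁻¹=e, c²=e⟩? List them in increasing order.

|G| = 32 = 2⁵. By Lagrange's theorem the order of any subgroup divides 32; the divisors of 32 are 1, 2, 4, 8, 16, 32.

Answer: 1, 2, 4, 8, 16, 32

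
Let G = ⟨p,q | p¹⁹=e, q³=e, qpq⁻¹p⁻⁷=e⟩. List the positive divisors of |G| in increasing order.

|G| = 57 = 3 · 19. By Lagrange's theorem the order of any subgroup divides 57; the divisors of 57 are 1, 3, 19, 57.

Answer: 1, 3, 19, 57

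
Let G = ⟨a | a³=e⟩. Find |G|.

G is generated by a single element, so G is cyclic. The relator gives a³ = e and no smaller power is forced to be e, so the 3 powers {a, e, a²} are distinct. Hence |G| = 3.

Answer: 3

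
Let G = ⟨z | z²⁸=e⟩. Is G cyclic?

|G| = 28. The element z has order 28 (its powers give 28 distinct elements), so ⟨z⟩ = G and G is cyclic.

Answer: Yes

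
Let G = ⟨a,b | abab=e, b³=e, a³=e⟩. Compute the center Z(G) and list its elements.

An element z ∈ Z(G) iff z commutes with every generator.
For example e is central: e·a = a = a·e; e·b = b = b·e.
Whereas a ∉ Z(G) since a·b = ab ≠ a²b² = b·a.
Checking each of the 12 elements this way gives Z(G) = {e}, of order 1.

Answer: {e}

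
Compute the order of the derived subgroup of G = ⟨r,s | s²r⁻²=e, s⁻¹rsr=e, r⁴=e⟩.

G' = [G, G] is generated by all commutators. The generator-pair commutators are: [r, s] = r².
The subgroup they normally generate is {e, r²}, of order 2.
Check: |G/G'| = 8/2 = 4 is the order of the abelianisation.

Answer: 2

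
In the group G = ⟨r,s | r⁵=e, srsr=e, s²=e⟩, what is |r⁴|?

Compute successive powers until reaching e:
  (r⁴)¹ = r⁴, (r⁴)² = r³, (r⁴)³ = r², (r⁴)⁴ = r, (r⁴)⁵ = e.
The smallest positive k with (r⁴)ᵏ = e is 5.

Answer: 5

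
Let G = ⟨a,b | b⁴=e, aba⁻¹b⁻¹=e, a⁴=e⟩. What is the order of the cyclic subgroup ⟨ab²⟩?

|⟨ab²⟩| equals the order of ab². Compute successive powers until reaching e:
  (ab²)¹ = ab², (ab²)² = a², (ab²)³ = a³b², (ab²)⁴ = e.
The smallest positive k with (ab²)ᵏ = e is 4, so |⟨ab²⟩| = 4.

Answer: 4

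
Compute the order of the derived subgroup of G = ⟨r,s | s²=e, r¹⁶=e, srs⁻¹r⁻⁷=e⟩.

G' = [G, G] is generated by all commutators. The generator-pair commutators are: [r, s] = r¹⁰.
The subgroup they normally generate is {e, r², r⁴, r⁶, r⁸, r¹⁰, r¹², r¹⁴}, of order 8.
Check: |G/G'| = 32/8 = 4 is the order of the abelianisation.

Answer: 8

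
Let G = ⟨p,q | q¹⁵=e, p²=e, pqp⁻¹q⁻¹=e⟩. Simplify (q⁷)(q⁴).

Compute (q⁷) · (q⁴) by multiplying left to right and reducing via the relations at each step:
  (q⁷) · q⁴ = q¹¹

Answer: q¹¹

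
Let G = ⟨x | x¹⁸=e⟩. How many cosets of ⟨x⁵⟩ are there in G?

First find ord(x⁵) by computing successive powers:
  (x⁵)¹ = x⁵, (x⁵)² = x¹⁰, (x⁵)³ = x¹⁵, (x⁵)⁴ = x², (x⁵)⁵ = x⁷, (x⁵)⁶ = x¹², (x⁵)⁷ = x¹⁷, (x⁵)⁸ = x⁴, (x⁵)⁹ = x⁹, (x⁵)¹⁰ = x¹⁴, (x⁵)¹¹ = x, (x⁵)¹² = x⁶, (x⁵)¹³ = x¹¹, (x⁵)¹⁴ = x¹⁶, (x⁵)¹⁵ = x³, (x⁵)¹⁶ = x⁸, (x⁵)¹⁷ = x¹³, (x⁵)¹⁸ = e.
So |⟨x⁵⟩| = ord(x⁵) = 18. With |G| = 18, by Lagrange [G : ⟨x⁵⟩] = 18/18 = 1.

Answer: 1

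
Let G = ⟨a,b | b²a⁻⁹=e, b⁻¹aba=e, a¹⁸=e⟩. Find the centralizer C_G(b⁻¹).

⟨b⁻¹⟩ ⊆ C_G(b⁻¹) since powers of b⁻¹ commute with b⁻¹; so |C_G(b⁻¹)| ≥ |⟨b⁻¹⟩| = 4.
By orbit–stabilizer, |C_G(b⁻¹)| = |G| / |conj. class of b⁻¹| = 36 / 9 = 4.
The 4 elements commuting with b⁻¹ are {e, a⁹, b, b⁻¹}.

Answer: {e, a⁹, b, b⁻¹}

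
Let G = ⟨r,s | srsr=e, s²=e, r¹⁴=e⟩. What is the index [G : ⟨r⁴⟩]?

First find ord(r⁴) by computing successive powers:
  (r⁴)¹ = r⁴, (r⁴)² = r⁸, (r⁴)³ = r¹², (r⁴)⁴ = r², (r⁴)⁵ = r⁶, (r⁴)⁶ = r¹⁰, (r⁴)⁷ = e.
So |⟨r⁴⟩| = ord(r⁴) = 7. With |G| = 28, by Lagrange [G : ⟨r⁴⟩] = 28/7 = 4.

Answer: 4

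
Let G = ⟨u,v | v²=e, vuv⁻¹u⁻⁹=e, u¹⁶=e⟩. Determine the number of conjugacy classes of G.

The conjugacy classes (representative and size) are:
  [e] (size 1), [u⁹] (size 2), [u²] (size 1), [u³] (size 2), [u⁴] (size 1), [u¹³] (size 2), [u⁶] (size 1), [u¹⁵] (size 2), [u⁸] (size 1), [u¹⁰] (size 1), [u¹²] (size 1), [u¹⁴] (size 1), [v] (size 2), [uv] (size 2), [u²v] (size 2), [u¹¹v] (size 2), [u⁴v] (size 2), [u¹³v] (size 2), [u¹⁴v] (size 2), [u¹⁵v] (size 2).
Class equation: 1 + 2 + 1 + 2 + 1 + 2 + 1 + 2 + 1 + 1 + 1 + 1 + 2 + 2 + 2 + 2 + 2 + 2 + 2 + 2 = 32 = |G|. So G has 20 conjugacy classes.

Answer: 20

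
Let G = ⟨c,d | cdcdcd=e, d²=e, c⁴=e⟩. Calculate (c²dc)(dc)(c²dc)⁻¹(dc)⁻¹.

[(c²dc), (dc)] = (c²dc)·(dc)·(c²dc)⁻¹·(dc)⁻¹.
  (c²dc) · (dc) = cd
  (cd) · (c³dc²) = c²dc³
  (c²dc³) · (c³d) = c²dc²d

Answer: c²dc²d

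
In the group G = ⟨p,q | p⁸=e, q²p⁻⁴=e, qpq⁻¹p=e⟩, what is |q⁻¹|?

Compute successive powers until reaching e:
  (q⁻¹)¹ = q⁻¹, (q⁻¹)² = p⁴, (q⁻¹)³ = q, (q⁻¹)⁴ = e.
The smallest positive k with (q⁻¹)ᵏ = e is 4.

Answer: 4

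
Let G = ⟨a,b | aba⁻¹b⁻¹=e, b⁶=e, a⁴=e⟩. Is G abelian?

Each pair of generators commutes: a·b = ab = b·a. Since the generators pairwise commute, every element of G commutes with every other, so G is abelian.

Answer: Yes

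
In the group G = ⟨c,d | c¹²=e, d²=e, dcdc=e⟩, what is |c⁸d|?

Compute successive powers until reaching e:
  (c⁸d)¹ = c⁸d, (c⁸d)² = e.
The smallest positive k with (c⁸d)ᵏ = e is 2.

Answer: 2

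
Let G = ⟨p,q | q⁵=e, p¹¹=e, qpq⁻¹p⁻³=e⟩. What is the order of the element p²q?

Compute successive powers until reaching e:
  (p²q)¹ = p²q, (p²q)² = p⁸q², (p²q)³ = p⁴q³, (p²q)⁴ = p³q⁴, (p²q)⁵ = e.
The smallest positive k with (p²q)ᵏ = e is 5.

Answer: 5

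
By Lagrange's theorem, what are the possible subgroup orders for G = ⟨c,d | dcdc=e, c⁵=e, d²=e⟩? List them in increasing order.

|G| = 10 = 2 · 5. By Lagrange's theorem the order of any subgroup divides 10; the divisors of 10 are 1, 2, 5, 10.

Answer: 1, 2, 5, 10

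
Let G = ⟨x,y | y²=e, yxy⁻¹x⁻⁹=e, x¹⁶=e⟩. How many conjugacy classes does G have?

The conjugacy classes (representative and size) are:
  [e] (size 1), [x⁹] (size 2), [x²] (size 1), [x³] (size 2), [x⁴] (size 1), [x¹³] (size 2), [x⁶] (size 1), [x¹⁵] (size 2), [x⁸] (size 1), [x¹⁰] (size 1), [x¹²] (size 1), [x¹⁴] (size 1), [y] (size 2), [xy] (size 2), [x²y] (size 2), [x¹¹y] (size 2), [x⁴y] (size 2), [x¹³y] (size 2), [x¹⁴y] (size 2), [x¹⁵y] (size 2).
Class equation: 1 + 2 + 1 + 2 + 1 + 2 + 1 + 2 + 1 + 1 + 1 + 1 + 2 + 2 + 2 + 2 + 2 + 2 + 2 + 2 = 32 = |G|. So G has 20 conjugacy classes.

Answer: 20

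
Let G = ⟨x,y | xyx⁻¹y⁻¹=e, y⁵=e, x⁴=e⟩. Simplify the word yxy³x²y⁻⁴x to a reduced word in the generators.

Multiply left to right, reducing at each step:
  y · x = xy
  (xy) · y³ = xy⁴
  (xy⁴) · x² = x³y⁴
  (x³y⁴) · y⁻⁴ = x³
  (x³) · x = e

Answer: e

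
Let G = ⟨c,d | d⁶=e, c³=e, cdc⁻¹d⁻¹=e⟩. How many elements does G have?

Enumerate words in the generators, reducing via the relations: the distinct elements are
  {c, d, e, cd, c², d², d³, d⁴, d⁵, cd², cd³, cd⁴, cd⁵, c²d, c²d², c²d³, c²d⁴, c²d⁵}.
No further products give new elements, so |G| = 18.

Answer: 18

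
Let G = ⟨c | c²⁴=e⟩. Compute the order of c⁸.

Compute successive powers until reaching e:
  (c⁸)¹ = c⁸, (c⁸)² = c¹⁶, (c⁸)³ = e.
The smallest positive k with (c⁸)ᵏ = e is 3.

Answer: 3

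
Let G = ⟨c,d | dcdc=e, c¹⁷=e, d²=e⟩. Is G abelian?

c·d = cd but d·c = c¹⁶d, so c·d ≠ d·c and G is not abelian.

Answer: No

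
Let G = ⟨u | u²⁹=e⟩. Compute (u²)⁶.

Compute successive powers of (u²), reducing at each step:
  (u²)²: (u²) · u² = u⁴
  (u²)³: (u⁴) · u² = u⁶
  (u²)⁴: (u⁶) · u² = u⁸
  (u²)⁵: (u⁸) · u² = u¹⁰
  (u²)⁶: (u¹⁰) · u² = u¹²

Answer: u¹²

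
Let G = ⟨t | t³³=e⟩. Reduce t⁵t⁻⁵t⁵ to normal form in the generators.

Multiply left to right, reducing at each step:
  (t⁵) · t⁻⁵ = e
  e · t⁵ = t⁵

Answer: t⁵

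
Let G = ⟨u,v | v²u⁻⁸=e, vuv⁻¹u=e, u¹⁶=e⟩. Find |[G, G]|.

G' = [G, G] is generated by all commutators. The generator-pair commutators are: [u, v] = u².
The subgroup they normally generate is {e, u², u⁴, u⁶, u⁸, u¹⁰, u¹², u¹⁴}, of order 8.
Check: |G/G'| = 32/8 = 4 is the order of the abelianisation.

Answer: 8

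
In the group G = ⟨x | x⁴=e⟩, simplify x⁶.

Compute successive powers of x, reducing at each step:
  x²: x · x = x²
  x³: (x²) · x = x³
  x⁴: (x³) · x = e
  x⁵: e · x = x
  x⁶: x · x = x²

Answer: x²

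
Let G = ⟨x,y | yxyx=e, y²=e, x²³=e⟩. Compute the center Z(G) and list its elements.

An element z ∈ Z(G) iff z commutes with every generator.
For example e is central: e·x = x = x·e; e·y = y = y·e.
Whereas x ∉ Z(G) since x·y = xy ≠ x²²y = y·x.
Checking each of the 46 elements this way gives Z(G) = {e}, of order 1.

Answer: {e}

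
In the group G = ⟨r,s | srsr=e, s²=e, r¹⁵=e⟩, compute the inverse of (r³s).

The order of (r³s) is 2 (smallest k with (r³s)ᵏ = e), so (r³s)⁻¹ = (r³s)¹ = r³s.
Check: (r³s) · (r³s) → (r³s) · r³ = s;   s · s = e, giving e as required.

Answer: r³s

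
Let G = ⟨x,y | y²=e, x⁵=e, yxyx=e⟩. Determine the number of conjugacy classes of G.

The conjugacy classes (representative and size) are:
  [e] (size 1), [x] (size 2), [x²] (size 2), [y] (size 5).
Class equation: 1 + 2 + 2 + 5 = 10 = |G|. So G has 4 conjugacy classes.

Answer: 4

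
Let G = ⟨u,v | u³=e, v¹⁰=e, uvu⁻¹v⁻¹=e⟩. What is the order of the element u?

Compute successive powers until reaching e:
  u¹ = u, u² = u², u³ = e.
The smallest positive k with uᵏ = e is 3.

Answer: 3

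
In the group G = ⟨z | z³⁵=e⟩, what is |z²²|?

Compute successive powers until reaching e:
  (z²²)¹ = z²², (z²²)² = z⁹, (z²²)³ = z³¹, (z²²)⁴ = z¹⁸, (z²²)⁵ = z⁵, (z²²)⁶ = z²⁷, (z²²)⁷ = z¹⁴, (z²²)⁸ = z, (z²²)⁹ = z²³, (z²²)¹⁰ = z¹⁰, (z²²)¹¹ = z³², (z²²)¹² = z¹⁹, (z²²)¹³ = z⁶, (z²²)¹⁴ = z²⁸, (z²²)¹⁵ = z¹⁵, (z²²)¹⁶ = z², (z²²)¹⁷ = z²⁴, (z²²)¹⁸ = z¹¹, (z²²)¹⁹ = z³³, (z²²)²⁰ = z²⁰, (z²²)²¹ = z⁷, (z²²)²² = z²⁹, (z²²)²³ = z¹⁶, (z²²)²⁴ = z³, (z²²)²⁵ = z²⁵, (z²²)²⁶ = z¹², (z²²)²⁷ = z³⁴, (z²²)²⁸ = z²¹, (z²²)²⁹ = z⁸, (z²²)³⁰ = z³⁰, (z²²)³¹ = z¹⁷, (z²²)³² = z⁴, (z²²)³³ = z²⁶, (z²²)³⁴ = z¹³, (z²²)³⁵ = e.
The smallest positive k with (z²²)ᵏ = e is 35.

Answer: 35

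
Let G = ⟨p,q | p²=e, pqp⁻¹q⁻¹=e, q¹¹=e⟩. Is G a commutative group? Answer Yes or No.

Each pair of generators commutes: p·q = pq = q·p. Since the generators pairwise commute, every element of G commutes with every other, so G is abelian.

Answer: Yes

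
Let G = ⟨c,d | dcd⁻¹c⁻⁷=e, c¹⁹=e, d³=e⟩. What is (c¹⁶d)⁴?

Compute successive powers of (c¹⁶d), reducing at each step:
  (c¹⁶d)²: (c¹⁶d) · c¹⁶ = c¹⁴d;   (c¹⁴d) · d = c¹⁴d²
  (c¹⁶d)³: (c¹⁴d²) · c¹⁶ = d²;   (d²) · d = e
  (c¹⁶d)⁴: e · c¹⁶ = c¹⁶;   (c¹⁶) · d = c¹⁶d

Answer: c¹⁶d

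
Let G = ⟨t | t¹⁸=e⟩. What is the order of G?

G is generated by a single element, so G is cyclic. The relator gives t¹⁸ = e and no smaller power is forced to be e, so the 18 powers {e, t, t², t³, t⁴, t⁵, t⁶, t⁷, t⁸, t⁹, t¹², t¹³, t¹¹, t¹⁰, t¹⁴, t¹⁵, t¹⁶, t¹⁷} are distinct. Hence |G| = 18.

Answer: 18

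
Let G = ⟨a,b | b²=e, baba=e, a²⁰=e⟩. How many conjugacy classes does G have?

The conjugacy classes (representative and size) are:
  [e] (size 1), [a] (size 2), [a¹⁸] (size 2), [a³] (size 2), [a⁴] (size 2), [a¹⁵] (size 2), [a¹⁴] (size 2), [a⁷] (size 2), [a¹²] (size 2), [a¹¹] (size 2), [a¹⁰] (size 1), [a¹⁸b] (size 10), [a⁵b] (size 10).
Class equation: 1 + 2 + 2 + 2 + 2 + 2 + 2 + 2 + 2 + 2 + 1 + 10 + 10 = 40 = |G|. So G has 13 conjugacy classes.

Answer: 13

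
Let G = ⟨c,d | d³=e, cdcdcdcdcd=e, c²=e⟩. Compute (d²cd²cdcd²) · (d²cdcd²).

Compute (d²cd²cdcd²) · (d²cdcd²) by multiplying left to right and reducing via the relations at each step:
  (d²cd²cdcd²) · d² = d²cd²cdcd
  (d²cd²cdcd) · c = d²cdcd²cd²
  (d²cdcd²cd²) · d = d²cdcd²c
  (d²cdcd²c) · c = d²cdcd²
  (d²cdcd²) · d² = d²cdcd

Answer: d²cdcd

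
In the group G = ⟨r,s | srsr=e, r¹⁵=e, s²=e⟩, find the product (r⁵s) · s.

Compute (r⁵s) · s by multiplying left to right and reducing via the relations at each step:
  (r⁵s) · s = r⁵

Answer: r⁵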